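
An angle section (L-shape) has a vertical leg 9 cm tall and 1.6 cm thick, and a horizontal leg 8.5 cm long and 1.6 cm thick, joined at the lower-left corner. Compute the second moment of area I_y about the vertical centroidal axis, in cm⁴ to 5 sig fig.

I_y ≈ 159.75 cm⁴

Treat the section as a set of non-overlapping primitives; coordinates are from the bounding-box lower-left.
Vertical leg: 1.6 × 9, A = 14.4 cm², x = 0.8 cm, Ī = 3.072 cm⁴.
Horizontal leg (remainder): 6.9 × 1.6, A = 11.04 cm², x = 5.05 cm, Ī = 43.8012 cm⁴.
Centroid: x̄ = ΣA·x / ΣA = 2.64434 cm.
Transfer each piece to the vertical centroidal axis using Ī + A·d² with d = x − 2.64434:
  vertical leg: d = -1.84434 cm → contributes +52.05488 cm⁴
  horizontal leg (remainder): d = 2.40566 cm → contributes +107.6919 cm⁴
Total I = 159.7468 cm⁴.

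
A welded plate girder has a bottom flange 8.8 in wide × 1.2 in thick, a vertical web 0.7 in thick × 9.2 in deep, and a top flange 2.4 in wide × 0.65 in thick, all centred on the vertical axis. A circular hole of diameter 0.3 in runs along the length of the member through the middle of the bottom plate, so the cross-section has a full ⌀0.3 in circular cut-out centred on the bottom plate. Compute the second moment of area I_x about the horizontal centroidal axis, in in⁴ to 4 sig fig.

I_x ≈ 249.4 in⁴

Break the section into simple shapes (no overlaps), measuring from the bottom-left corner of the bounding box.
Bottom plate: 8.8 × 1.2, A = 10.56 in², y = 0.6 in, Ī = 1.2672 in⁴.
Web plate: 0.7 × 9.2, A = 6.44 in², y = 5.8 in, Ī = 45.4235 in⁴.
Top plate: 2.4 × 0.65, A = 1.56 in², y = 10.725 in, Ī = 0.054925 in⁴.
Hole (subtracted): ⌀0.3, A = 0.0706858 in², y = 0.6 in, Ī = 0.000397608 in⁴.
Centroid: ȳ = ΣA·y / ΣA = 3.26549 in.
Transfer each piece to the horizontal centroidal axis using Ī + A·d² with d = y − 3.26549:
  bottom plate: d = -2.66549 in → contributes +76.294 in⁴
  web plate: d = 2.53451 in → contributes +86.7925 in⁴
  top plate: d = 7.45951 in → contributes +86.8601 in⁴
  hole: d = -2.66549 in → contributes −0.502607 in⁴
Total I = 249.444 in⁴.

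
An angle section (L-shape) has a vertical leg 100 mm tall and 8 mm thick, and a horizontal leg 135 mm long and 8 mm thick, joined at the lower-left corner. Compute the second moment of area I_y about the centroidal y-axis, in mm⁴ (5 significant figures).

Split into non-overlapping primitives; take the origin at the lower-left of the bounding box.
Vertical leg: 8 × 100, A = 800 mm², x = 4 mm, Ī = 4266.667 mm⁴.
Horizontal leg (remainder): 127 × 8, A = 1 016 mm², x = 71.5 mm, Ī = 1 365 589 mm⁴.
Centroid: x̄ = ΣA·x / ΣA = 41.76432 mm.
Transfer each piece to the centroidal y-axis using Ī + A·d² with d = x − 41.76432:
  vertical leg: d = -37.76432 mm → contributes +1 145 182 mm⁴
  horizontal leg (remainder): d = 29.73568 mm → contributes +2 263 947 mm⁴
Total I = 3 409 128 mm⁴.

I_y ≈ 3.4091 × 10⁶ mm⁴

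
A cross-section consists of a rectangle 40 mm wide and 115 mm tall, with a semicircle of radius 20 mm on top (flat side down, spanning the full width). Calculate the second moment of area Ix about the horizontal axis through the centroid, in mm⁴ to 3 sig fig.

Split into non-overlapping primitives; take the origin at the lower-left of the bounding box.
Rectangular body: 40 × 115, A = 4 600 mm², y = 57.5 mm, Ī = 5 069 583 mm⁴.
Semicircular cap: semicircle r = 20, A = 628.32 mm², y = 123.49 mm, Ī = 17 561 mm⁴.
Centroid: ȳ = ΣA·y / ΣA = 65.43 mm.
Transfer each piece to the horizontal axis through the centroid using Ī + A·d² with d = y − 65.43:
  rectangular body: d = -7.9302 mm → contributes +5 358 869 mm⁴
  semicircular cap: d = 58.058 mm → contributes +2 135 458 mm⁴
Total I = 7 494 327 mm⁴.

Ix ≈ 7.49 × 10⁶ mm⁴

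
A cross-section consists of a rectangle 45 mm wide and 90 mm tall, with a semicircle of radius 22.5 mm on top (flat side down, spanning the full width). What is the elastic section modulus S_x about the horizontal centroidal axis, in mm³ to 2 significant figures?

S_x ≈ 8.1 × 10⁴ mm³

Break the section into simple shapes (no overlaps), measuring from the bottom-left corner of the bounding box.
Rectangular body: 45 × 90, A = 4 050 mm², y = 45 mm, Ī = 2 733 750 mm⁴.
Semicircular cap: semicircle r = 22.5, A = 795.2 mm², y = 99.55 mm, Ī = 28 130 mm⁴.
Centroid: ȳ = ΣA·y / ΣA = 53.95 mm.
Transfer each piece to the horizontal centroidal axis using Ī + A·d² with d = y − 53.95:
  rectangular body: d = -8.953 mm → contributes +3 058 371 mm⁴
  semicircular cap: d = 45.6 mm → contributes +1 681 412 mm⁴
Total I = 4 739 783 mm⁴.
Extreme fibre distance c = 58.55 mm; S = I/c = 80 957 mm³.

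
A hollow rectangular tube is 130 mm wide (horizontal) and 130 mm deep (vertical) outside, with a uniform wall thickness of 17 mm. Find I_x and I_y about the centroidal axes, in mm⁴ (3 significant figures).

I_x ≈ 1.67 × 10⁷ mm⁴, I_y ≈ 1.67 × 10⁷ mm⁴

Decompose the section into non-overlapping parts with the origin at the bottom-left of its bounding rectangle.
Outer rectangle: 130 × 130, A = 16 900 mm², y = 65 mm, Ī = 23 800 833 mm⁴.
Inner void (subtracted): 96 × 96, A = 9 216 mm², y = 65 mm, Ī = 7 077 888 mm⁴.
By symmetry the centroid is at mid-height, ȳ = 65 mm.
All pieces are centred on the centroidal x-axis, so I = ΣĪ (holes subtracted) = 16 722 945 mm⁴.
Repeating about the centroidal y-axis gives I_y = 16 722 945 mm⁴.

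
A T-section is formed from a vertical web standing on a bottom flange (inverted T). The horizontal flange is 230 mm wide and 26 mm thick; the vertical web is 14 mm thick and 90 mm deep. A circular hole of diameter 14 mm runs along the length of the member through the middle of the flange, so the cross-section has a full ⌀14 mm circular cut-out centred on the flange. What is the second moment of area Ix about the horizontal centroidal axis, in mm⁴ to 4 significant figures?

Split into non-overlapping primitives; take the origin at the lower-left of the bounding box.
Flange: 230 × 26, A = 5 980 mm², y = 13 mm, Ī = 336 873 mm⁴.
Web: 14 × 90, A = 1 260 mm², y = 71 mm, Ī = 850 500 mm⁴.
Hole (subtracted): ⌀14, A = 153.938 mm², y = 13 mm, Ī = 1885.74 mm⁴.
Centroid: ȳ = ΣA·y / ΣA = 23.3132 mm.
Transfer each piece to the horizontal centroidal axis using Ī + A·d² with d = y − 23.3132:
  flange: d = -10.3132 mm → contributes +972 919 mm⁴
  web: d = 47.6868 mm → contributes +3 715 778 mm⁴
  hole: d = -10.3132 mm → contributes −18258.9 mm⁴
Total I = 4 670 439 mm⁴.

Ix ≈ 4.670 × 10⁶ mm⁴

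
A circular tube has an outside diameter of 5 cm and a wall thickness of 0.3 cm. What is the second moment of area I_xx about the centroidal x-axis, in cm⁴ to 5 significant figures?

Decompose the section into non-overlapping parts with the origin at the bottom-left of its bounding rectangle.
Outer circle: ⌀5, A = 19.63495 cm², y = 2.5 cm, Ī = 30.67962 cm⁴.
Bore (subtracted): ⌀4.4, A = 15.20531 cm², y = 2.5 cm, Ī = 18.39842 cm⁴.
By symmetry the centroid is at mid-height, ȳ = 2.5 cm.
All pieces are centred on the centroidal x-axis, so I = ΣĪ (holes subtracted) = 12.28119 cm⁴.

I_xx ≈ 12.281 cm⁴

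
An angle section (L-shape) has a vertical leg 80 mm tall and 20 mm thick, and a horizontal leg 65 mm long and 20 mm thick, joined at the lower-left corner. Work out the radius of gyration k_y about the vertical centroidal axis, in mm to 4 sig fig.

Treat the section as a set of non-overlapping primitives; coordinates are from the bounding-box lower-left.
Vertical leg: 20 × 80, A = 1 600 mm², x = 10 mm, Ī = 53333.3 mm⁴.
Horizontal leg (remainder): 45 × 20, A = 900 mm², x = 42.5 mm, Ī = 151 875 mm⁴.
Centroid: x̄ = ΣA·x / ΣA = 21.7 mm.
Transfer each piece to the vertical centroidal axis using Ī + A·d² with d = x − 21.7:
  vertical leg: d = -11.7 mm → contributes +272 357 mm⁴
  horizontal leg (remainder): d = 20.8 mm → contributes +541 251 mm⁴
Total I = 813 608 mm⁴.
Radius of gyration: k = √(I/A) = √(813 608 / 2 500) = 18.04 mm.

k_y ≈ 18.04 mm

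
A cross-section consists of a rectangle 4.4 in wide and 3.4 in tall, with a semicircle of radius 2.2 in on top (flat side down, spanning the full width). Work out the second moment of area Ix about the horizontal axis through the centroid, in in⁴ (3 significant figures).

Ix ≈ 51.9 in⁴

Split into non-overlapping primitives; take the origin at the lower-left of the bounding box.
Rectangular body: 4.4 × 3.4, A = 14.96 in², y = 1.7 in, Ī = 14.411 in⁴.
Semicircular cap: semicircle r = 2.2, A = 7.6027 in², y = 4.3337 in, Ī = 2.5711 in⁴.
Centroid: ȳ = ΣA·y / ΣA = 2.5874 in.
Transfer each piece to the horizontal axis through the centroid using Ī + A·d² with d = y − 2.5874:
  rectangular body: d = -0.88745 in → contributes +26.193 in⁴
  semicircular cap: d = 1.7463 in → contributes +25.755 in⁴
Total I = 51.948 in⁴.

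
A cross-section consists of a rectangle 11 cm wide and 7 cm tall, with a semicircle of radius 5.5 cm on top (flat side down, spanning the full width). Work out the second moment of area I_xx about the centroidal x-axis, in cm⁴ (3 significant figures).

I_xx ≈ 1420 cm⁴

Split into non-overlapping primitives; take the origin at the lower-left of the bounding box.
Rectangular body: 11 × 7, A = 77 cm², y = 3.5 cm, Ī = 314.42 cm⁴.
Semicircular cap: semicircle r = 5.5, A = 47.517 cm², y = 9.3343 cm, Ī = 100.43 cm⁴.
Centroid: ȳ = ΣA·y / ΣA = 5.7264 cm.
Transfer each piece to the centroidal x-axis using Ī + A·d² with d = y − 5.7264:
  rectangular body: d = -2.2264 cm → contributes +696.1 cm⁴
  semicircular cap: d = 3.6079 cm → contributes +718.94 cm⁴
Total I = 1 415 cm⁴.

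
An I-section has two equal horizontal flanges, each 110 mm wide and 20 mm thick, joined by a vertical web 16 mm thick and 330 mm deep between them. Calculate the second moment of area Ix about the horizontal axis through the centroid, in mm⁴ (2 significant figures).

Ix ≈ 1.8 × 10⁸ mm⁴

Treat the section as a set of non-overlapping primitives; coordinates are from the bounding-box lower-left.
Bottom flange: 110 × 20, A = 2 200 mm², y = 10 mm, Ī = 73 333 mm⁴.
Web: 16 × 330, A = 5 280 mm², y = 185 mm, Ī = 47 916 000 mm⁴.
Top flange: 110 × 20, A = 2 200 mm², y = 360 mm, Ī = 73 333 mm⁴.
By symmetry the centroid is at mid-height, ȳ = 185 mm.
Transfer each piece to the horizontal axis through the centroid using Ī + A·d² with d = y − 185:
  bottom flange: d = -175 mm → contributes +67 448 333 mm⁴
  web: d = 0 mm → contributes +47 916 000 mm⁴
  top flange: d = 175 mm → contributes +67 448 333 mm⁴
Total I = 182 812 667 mm⁴.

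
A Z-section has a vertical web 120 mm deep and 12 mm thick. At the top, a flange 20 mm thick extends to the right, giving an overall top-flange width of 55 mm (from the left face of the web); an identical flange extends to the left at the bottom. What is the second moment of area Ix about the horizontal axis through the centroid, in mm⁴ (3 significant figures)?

Decompose the section into non-overlapping parts with the origin at the bottom-left of its bounding rectangle.
Web: 12 × 120, A = 1 440 mm², y = 60 mm, Ī = 1 728 000 mm⁴.
Top flange (beyond web): 43 × 20, A = 860 mm², y = 110 mm, Ī = 28 667 mm⁴.
Bottom flange (beyond web): 43 × 20, A = 860 mm², y = 10 mm, Ī = 28 667 mm⁴.
Centroid: ȳ = ΣA·y / ΣA = 60 mm.
Transfer each piece to the horizontal axis through the centroid using Ī + A·d² with d = y − 60:
  web: d = 0 mm → contributes +1 728 000 mm⁴
  top flange (beyond web): d = 50 mm → contributes +2 178 667 mm⁴
  bottom flange (beyond web): d = -50 mm → contributes +2 178 667 mm⁴
Total I = 6 085 333 mm⁴.

Ix ≈ 6.09 × 10⁶ mm⁴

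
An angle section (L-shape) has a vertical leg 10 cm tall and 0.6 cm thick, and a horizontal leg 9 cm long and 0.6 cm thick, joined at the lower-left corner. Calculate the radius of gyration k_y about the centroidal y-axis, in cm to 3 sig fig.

Treat the section as a set of non-overlapping primitives; coordinates are from the bounding-box lower-left.
Vertical leg: 0.6 × 10, A = 6 cm², x = 0.3 cm, Ī = 0.18 cm⁴.
Horizontal leg (remainder): 8.4 × 0.6, A = 5.04 cm², x = 4.8 cm, Ī = 29.635 cm⁴.
Centroid: x̄ = ΣA·x / ΣA = 2.3543 cm.
Transfer each piece to the centroidal y-axis using Ī + A·d² with d = x − 2.3543:
  vertical leg: d = -2.0543 cm → contributes +25.502 cm⁴
  horizontal leg (remainder): d = 2.4457 cm → contributes +59.781 cm⁴
Total I = 85.283 cm⁴.
Radius of gyration: k = √(I/A) = √(85.283 / 11.04) = 2.7794 cm.

k_y ≈ 2.78 cm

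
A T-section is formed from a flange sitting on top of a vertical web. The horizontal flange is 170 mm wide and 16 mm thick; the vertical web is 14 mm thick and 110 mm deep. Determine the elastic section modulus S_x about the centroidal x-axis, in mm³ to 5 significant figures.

Treat the section as a set of non-overlapping primitives; coordinates are from the bounding-box lower-left.
Flange: 170 × 16, A = 2 720 mm², y = 118 mm, Ī = 58026.67 mm⁴.
Web: 14 × 110, A = 1 540 mm², y = 55 mm, Ī = 1 552 833 mm⁴.
Centroid: ȳ = ΣA·y / ΣA = 95.22535 mm.
Transfer each piece to the centroidal x-axis using Ī + A·d² with d = y − 95.22535:
  flange: d = 22.77465 mm → contributes +1 468 849 mm⁴
  web: d = -40.22535 mm → contributes +4 044 675 mm⁴
Total I = 5 513 524 mm⁴.
Extreme fibre distance c = 95.22535 mm; S = I/c = 57899.75 mm³.

S_x ≈ 5.7900 × 10⁴ mm³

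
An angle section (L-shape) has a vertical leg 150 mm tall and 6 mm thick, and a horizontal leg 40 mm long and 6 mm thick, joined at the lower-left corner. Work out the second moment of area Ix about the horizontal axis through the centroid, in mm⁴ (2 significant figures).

Treat the section as a set of non-overlapping primitives; coordinates are from the bounding-box lower-left.
Vertical leg: 6 × 150, A = 900 mm², y = 75 mm, Ī = 1 687 500 mm⁴.
Horizontal leg (remainder): 34 × 6, A = 204 mm², y = 3 mm, Ī = 612 mm⁴.
Centroid: ȳ = ΣA·y / ΣA = 61.7 mm.
Transfer each piece to the horizontal axis through the centroid using Ī + A·d² with d = y − 61.7:
  vertical leg: d = 13.3 mm → contributes +1 846 805 mm⁴
  horizontal leg (remainder): d = -58.7 mm → contributes +703 429 mm⁴
Total I = 2 550 234 mm⁴.

Ix ≈ 2.6 × 10⁶ mm⁴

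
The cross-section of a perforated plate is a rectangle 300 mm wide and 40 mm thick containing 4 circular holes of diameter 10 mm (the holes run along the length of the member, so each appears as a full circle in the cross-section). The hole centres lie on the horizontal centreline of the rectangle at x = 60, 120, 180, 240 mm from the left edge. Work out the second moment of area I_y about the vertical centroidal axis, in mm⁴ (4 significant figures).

I_y ≈ 8.858 × 10⁷ mm⁴

Break the section into simple shapes (no overlaps), measuring from the bottom-left corner of the bounding box.
Plate: 300 × 40, A = 12 000 mm², x = 150 mm, Ī = 90 000 000 mm⁴.
Hole 1 (subtracted): ⌀10, A = 78.5398 mm², x = 60 mm, Ī = 490.874 mm⁴.
Hole 2 (subtracted): ⌀10, A = 78.5398 mm², x = 120 mm, Ī = 490.874 mm⁴.
Hole 3 (subtracted): ⌀10, A = 78.5398 mm², x = 180 mm, Ī = 490.874 mm⁴.
Hole 4 (subtracted): ⌀10, A = 78.5398 mm², x = 240 mm, Ī = 490.874 mm⁴.
By symmetry the centroid is at mid-width, x̄ = 150 mm.
Transfer each piece to the vertical centroidal axis using Ī + A·d² with d = x − 150:
  plate: d = 0 mm → contributes +90 000 000 mm⁴
  hole 1: d = -90 mm → contributes −636 663 mm⁴
  hole 2: d = -30 mm → contributes −71176.7 mm⁴
  hole 3: d = 30 mm → contributes −71176.7 mm⁴
  hole 4: d = 90 mm → contributes −636 663 mm⁴
Total I = 88 584 320 mm⁴.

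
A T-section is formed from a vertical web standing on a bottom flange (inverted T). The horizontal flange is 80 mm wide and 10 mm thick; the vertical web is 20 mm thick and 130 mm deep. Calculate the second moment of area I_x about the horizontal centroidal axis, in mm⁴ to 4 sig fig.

Split into non-overlapping primitives; take the origin at the lower-left of the bounding box.
Flange: 80 × 10, A = 800 mm², y = 5 mm, Ī = 6666.67 mm⁴.
Web: 20 × 130, A = 2 600 mm², y = 75 mm, Ī = 3 661 667 mm⁴.
Centroid: ȳ = ΣA·y / ΣA = 58.5294 mm.
Transfer each piece to the horizontal centroidal axis using Ī + A·d² with d = y − 58.5294:
  flange: d = -53.5294 mm → contributes +2 298 985 mm⁴
  web: d = 16.4706 mm → contributes +4 366 995 mm⁴
Total I = 6 665 980 mm⁴.

I_x ≈ 6.666 × 10⁶ mm⁴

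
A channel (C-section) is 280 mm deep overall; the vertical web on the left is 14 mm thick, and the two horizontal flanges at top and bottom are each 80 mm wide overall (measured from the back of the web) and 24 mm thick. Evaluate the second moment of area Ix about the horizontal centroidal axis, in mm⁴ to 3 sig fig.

Ix ≈ 7.77 × 10⁷ mm⁴

Split into non-overlapping primitives; take the origin at the lower-left of the bounding box.
Web: 14 × 280, A = 3 920 mm², y = 140 mm, Ī = 25 610 667 mm⁴.
Top flange (beyond web): 66 × 24, A = 1 584 mm², y = 268 mm, Ī = 76 032 mm⁴.
Bottom flange (beyond web): 66 × 24, A = 1 584 mm², y = 12 mm, Ī = 76 032 mm⁴.
By symmetry the centroid is at mid-height, ȳ = 140 mm.
Transfer each piece to the horizontal centroidal axis using Ī + A·d² with d = y − 140:
  web: d = 0 mm → contributes +25 610 667 mm⁴
  top flange (beyond web): d = 128 mm → contributes +26 028 288 mm⁴
  bottom flange (beyond web): d = -128 mm → contributes +26 028 288 mm⁴
Total I = 77 667 243 mm⁴.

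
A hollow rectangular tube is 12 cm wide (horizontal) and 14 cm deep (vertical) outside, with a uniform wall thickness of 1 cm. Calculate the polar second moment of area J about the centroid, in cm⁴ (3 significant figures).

J ≈ 2320 cm⁴

Treat the section as a set of non-overlapping primitives; coordinates are from the bounding-box lower-left.
Outer rectangle: 12 × 14, A = 168 cm², y = 7 cm, Ī = 2 744 cm⁴.
Inner void (subtracted): 10 × 12, A = 120 cm², y = 7 cm, Ī = 1 440 cm⁴.
By symmetry the centroid is at mid-height, ȳ = 7 cm.
All pieces are centred on the centroidal x-axis, so I = ΣĪ (holes subtracted) = 1 304 cm⁴.
Repeating about the centroidal y-axis gives I_y = 1 016 cm⁴.
Polar second moment: J = I_x + I_y = 2 320 cm⁴.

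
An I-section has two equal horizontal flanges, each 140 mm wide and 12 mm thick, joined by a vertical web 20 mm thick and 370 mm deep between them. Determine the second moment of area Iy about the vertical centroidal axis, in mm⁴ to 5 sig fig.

Iy ≈ 5.7347 × 10⁶ mm⁴

Decompose the section into non-overlapping parts with the origin at the bottom-left of its bounding rectangle.
Bottom flange: 140 × 12, A = 1 680 mm², x = 70 mm, Ī = 2 744 000 mm⁴.
Web: 20 × 370, A = 7 400 mm², x = 70 mm, Ī = 246666.7 mm⁴.
Top flange: 140 × 12, A = 1 680 mm², x = 70 mm, Ī = 2 744 000 mm⁴.
By symmetry the centroid is at mid-width, x̄ = 70 mm.
All pieces are centred on the vertical centroidal axis, so I = ΣĪ = 5 734 667 mm⁴.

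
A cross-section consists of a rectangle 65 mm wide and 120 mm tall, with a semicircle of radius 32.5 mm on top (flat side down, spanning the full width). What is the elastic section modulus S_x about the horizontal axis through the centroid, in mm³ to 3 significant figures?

Treat the section as a set of non-overlapping primitives; coordinates are from the bounding-box lower-left.
Rectangular body: 65 × 120, A = 7 800 mm², y = 60 mm, Ī = 9 360 000 mm⁴.
Semicircular cap: semicircle r = 32.5, A = 1659.2 mm², y = 133.79 mm, Ī = 122 452 mm⁴.
Centroid: ȳ = ΣA·y / ΣA = 72.944 mm.
Transfer each piece to the horizontal axis through the centroid using Ī + A·d² with d = y − 72.944:
  rectangular body: d = -12.944 mm → contributes +10 666 768 mm⁴
  semicircular cap: d = 60.85 mm → contributes +6 265 821 mm⁴
Total I = 16 932 590 mm⁴.
Extreme fibre distance c = 79.556 mm; S = I/c = 212 837 mm³.

S_x ≈ 2.13 × 10⁵ mm³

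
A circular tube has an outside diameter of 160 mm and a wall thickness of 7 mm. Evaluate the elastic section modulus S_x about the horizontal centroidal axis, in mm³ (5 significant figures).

S_x ≈ 1.2332 × 10⁵ mm³

Treat the section as a set of non-overlapping primitives; coordinates are from the bounding-box lower-left.
Outer circle: ⌀160, A = 20106.19 mm², y = 80 mm, Ī = 32 169 909 mm⁴.
Bore (subtracted): ⌀146, A = 16741.55 mm², y = 80 mm, Ī = 22 303 926 mm⁴.
By symmetry the centroid is at mid-height, ȳ = 80 mm.
All pieces are centred on the horizontal centroidal axis, so I = ΣĪ (holes subtracted) = 9 865 982 mm⁴.
Extreme fibre distance c = 80 mm; S = I/c = 123324.8 mm³.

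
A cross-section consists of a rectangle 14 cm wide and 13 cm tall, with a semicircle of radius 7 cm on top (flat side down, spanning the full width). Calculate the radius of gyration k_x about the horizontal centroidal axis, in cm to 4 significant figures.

k_x ≈ 5.445 cm

Treat the section as a set of non-overlapping primitives; coordinates are from the bounding-box lower-left.
Rectangular body: 14 × 13, A = 182 cm², y = 6.5 cm, Ī = 2563.17 cm⁴.
Semicircular cap: semicircle r = 7, A = 76.969 cm², y = 15.9709 cm, Ī = 263.526 cm⁴.
Centroid: ȳ = ΣA·y / ΣA = 9.31487 cm.
Transfer each piece to the horizontal centroidal axis using Ī + A·d² with d = y − 9.31487:
  rectangular body: d = -2.81487 cm → contributes +4005.25 cm⁴
  semicircular cap: d = 6.65602 cm → contributes +3673.45 cm⁴
Total I = 7678.7 cm⁴.
Radius of gyration: k = √(I/A) = √(7678.7 / 258.969) = 5.44528 cm.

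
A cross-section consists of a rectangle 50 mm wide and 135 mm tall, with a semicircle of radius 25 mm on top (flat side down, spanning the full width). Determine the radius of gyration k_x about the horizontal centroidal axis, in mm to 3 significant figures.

Split into non-overlapping primitives; take the origin at the lower-left of the bounding box.
Rectangular body: 50 × 135, A = 6 750 mm², y = 67.5 mm, Ī = 10 251 563 mm⁴.
Semicircular cap: semicircle r = 25, A = 981.75 mm², y = 145.61 mm, Ī = 42 874 mm⁴.
Centroid: ȳ = ΣA·y / ΣA = 77.418 mm.
Transfer each piece to the horizontal centroidal axis using Ī + A·d² with d = y − 77.418:
  rectangular body: d = -9.9182 mm → contributes +10 915 558 mm⁴
  semicircular cap: d = 68.192 mm → contributes +4 608 171 mm⁴
Total I = 15 523 729 mm⁴.
Radius of gyration: k = √(I/A) = √(15 523 729 / 7731.7) = 44.808 mm.

k_x ≈ 44.8 mm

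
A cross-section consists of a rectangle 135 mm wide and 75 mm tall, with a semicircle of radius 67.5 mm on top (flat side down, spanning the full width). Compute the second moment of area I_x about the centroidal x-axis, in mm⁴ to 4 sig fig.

I_x ≈ 2.537 × 10⁷ mm⁴

Treat the section as a set of non-overlapping primitives; coordinates are from the bounding-box lower-left.
Rectangular body: 135 × 75, A = 10 125 mm², y = 37.5 mm, Ī = 4 746 094 mm⁴.
Semicircular cap: semicircle r = 67.5, A = 7156.94 mm², y = 103.648 mm, Ī = 2 278 490 mm⁴.
Centroid: ȳ = ΣA·y / ΣA = 64.8937 mm.
Transfer each piece to the centroidal x-axis using Ī + A·d² with d = y − 64.8937:
  rectangular body: d = -27.3937 mm → contributes +12 344 051 mm⁴
  semicircular cap: d = 38.7542 mm → contributes +13 027 401 mm⁴
Total I = 25 371 452 mm⁴.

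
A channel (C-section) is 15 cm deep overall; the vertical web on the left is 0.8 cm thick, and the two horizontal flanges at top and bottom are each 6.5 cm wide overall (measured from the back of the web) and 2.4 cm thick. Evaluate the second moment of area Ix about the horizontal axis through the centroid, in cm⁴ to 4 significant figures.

Ix ≈ 1324 cm⁴

Split into non-overlapping primitives; take the origin at the lower-left of the bounding box.
Web: 0.8 × 15, A = 12 cm², y = 7.5 cm, Ī = 225 cm⁴.
Top flange (beyond web): 5.7 × 2.4, A = 13.68 cm², y = 13.8 cm, Ī = 6.5664 cm⁴.
Bottom flange (beyond web): 5.7 × 2.4, A = 13.68 cm², y = 1.2 cm, Ī = 6.5664 cm⁴.
By symmetry the centroid is at mid-height, ȳ = 7.5 cm.
Transfer each piece to the horizontal axis through the centroid using Ī + A·d² with d = y − 7.5:
  web: d = 0 cm → contributes +225 cm⁴
  top flange (beyond web): d = 6.3 cm → contributes +549.526 cm⁴
  bottom flange (beyond web): d = -6.3 cm → contributes +549.526 cm⁴
Total I = 1324.05 cm⁴.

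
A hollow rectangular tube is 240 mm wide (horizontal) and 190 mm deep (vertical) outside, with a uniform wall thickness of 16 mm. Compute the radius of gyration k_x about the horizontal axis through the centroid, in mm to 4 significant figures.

k_x ≈ 73.50 mm

Decompose the section into non-overlapping parts with the origin at the bottom-left of its bounding rectangle.
Outer rectangle: 240 × 190, A = 45 600 mm², y = 95 mm, Ī = 137 180 000 mm⁴.
Inner void (subtracted): 208 × 158, A = 32 864 mm², y = 95 mm, Ī = 68 368 075 mm⁴.
By symmetry the centroid is at mid-height, ȳ = 95 mm.
All pieces are centred on the horizontal axis through the centroid, so I = ΣĪ (holes subtracted) = 68 811 925 mm⁴.
Radius of gyration: k = √(I/A) = √(68 811 925 / 12 736) = 73.5047 mm.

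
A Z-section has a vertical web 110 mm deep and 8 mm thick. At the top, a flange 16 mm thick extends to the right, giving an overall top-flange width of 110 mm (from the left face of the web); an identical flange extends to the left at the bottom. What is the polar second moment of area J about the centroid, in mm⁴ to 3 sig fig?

Treat the section as a set of non-overlapping primitives; coordinates are from the bounding-box lower-left.
Web: 8 × 110, A = 880 mm², y = 55 mm, Ī = 887 333 mm⁴.
Top flange (beyond web): 102 × 16, A = 1 632 mm², y = 102 mm, Ī = 34 816 mm⁴.
Bottom flange (beyond web): 102 × 16, A = 1 632 mm², y = 8 mm, Ī = 34 816 mm⁴.
Centroid: ȳ = ΣA·y / ΣA = 55 mm.
Transfer each piece to the centroidal x-axis using Ī + A·d² with d = y − 55:
  web: d = 0 mm → contributes +887 333 mm⁴
  top flange (beyond web): d = 47 mm → contributes +3 639 904 mm⁴
  bottom flange (beyond web): d = -47 mm → contributes +3 639 904 mm⁴
Total I = 8 167 141 mm⁴.
For the y-axis: x̄ = 106 mm.
Repeating about the centroidal y-axis gives I_y = 12 708 181 mm⁴.
Polar second moment: J = I_x + I_y = 20 875 323 mm⁴.

J ≈ 2.09 × 10⁷ mm⁴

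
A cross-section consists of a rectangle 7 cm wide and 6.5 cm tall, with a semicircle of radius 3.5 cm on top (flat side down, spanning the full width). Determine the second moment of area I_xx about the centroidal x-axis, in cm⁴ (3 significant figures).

I_xx ≈ 480 cm⁴

Treat the section as a set of non-overlapping primitives; coordinates are from the bounding-box lower-left.
Rectangular body: 7 × 6.5, A = 45.5 cm², y = 3.25 cm, Ī = 160.2 cm⁴.
Semicircular cap: semicircle r = 3.5, A = 19.242 cm², y = 7.9854 cm, Ī = 16.47 cm⁴.
Centroid: ȳ = ΣA·y / ΣA = 4.6574 cm.
Transfer each piece to the centroidal x-axis using Ī + A·d² with d = y − 4.6574:
  rectangular body: d = -1.4074 cm → contributes +250.33 cm⁴
  semicircular cap: d = 3.328 cm → contributes +229.59 cm⁴
Total I = 479.92 cm⁴.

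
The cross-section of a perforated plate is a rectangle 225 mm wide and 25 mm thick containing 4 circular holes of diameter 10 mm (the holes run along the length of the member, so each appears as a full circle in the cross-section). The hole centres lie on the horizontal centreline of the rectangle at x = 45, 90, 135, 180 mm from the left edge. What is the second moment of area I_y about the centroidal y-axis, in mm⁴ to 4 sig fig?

Decompose the section into non-overlapping parts with the origin at the bottom-left of its bounding rectangle.
Plate: 225 × 25, A = 5 625 mm², x = 112.5 mm, Ī = 23 730 469 mm⁴.
Hole 1 (subtracted): ⌀10, A = 78.5398 mm², x = 45 mm, Ī = 490.874 mm⁴.
Hole 2 (subtracted): ⌀10, A = 78.5398 mm², x = 90 mm, Ī = 490.874 mm⁴.
Hole 3 (subtracted): ⌀10, A = 78.5398 mm², x = 135 mm, Ī = 490.874 mm⁴.
Hole 4 (subtracted): ⌀10, A = 78.5398 mm², x = 180 mm, Ī = 490.874 mm⁴.
By symmetry the centroid is at mid-width, x̄ = 112.5 mm.
Transfer each piece to the centroidal y-axis using Ī + A·d² with d = x − 112.5:
  plate: d = 0 mm → contributes +23 730 469 mm⁴
  hole 1: d = -67.5 mm → contributes −358 338 mm⁴
  hole 2: d = -22.5 mm → contributes −40251.7 mm⁴
  hole 3: d = 22.5 mm → contributes −40251.7 mm⁴
  hole 4: d = 67.5 mm → contributes −358 338 mm⁴
Total I = 22 933 290 mm⁴.

I_y ≈ 2.293 × 10⁷ mm⁴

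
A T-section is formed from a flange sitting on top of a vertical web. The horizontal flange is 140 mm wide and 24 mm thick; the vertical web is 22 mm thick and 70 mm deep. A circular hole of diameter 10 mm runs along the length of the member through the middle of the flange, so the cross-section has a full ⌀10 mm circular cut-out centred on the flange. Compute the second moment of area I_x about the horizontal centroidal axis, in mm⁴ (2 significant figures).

I_x ≈ 3.1 × 10⁶ mm⁴

Treat the section as a set of non-overlapping primitives; coordinates are from the bounding-box lower-left.
Flange: 140 × 24, A = 3 360 mm², y = 82 mm, Ī = 161 280 mm⁴.
Web: 22 × 70, A = 1 540 mm², y = 35 mm, Ī = 628 833 mm⁴.
Hole (subtracted): ⌀10, A = 78.54 mm², y = 82 mm, Ī = 490.9 mm⁴.
Centroid: ȳ = ΣA·y / ΣA = 66.99 mm.
Transfer each piece to the horizontal centroidal axis using Ī + A·d² with d = y − 66.99:
  flange: d = 15.01 mm → contributes +918 495 mm⁴
  web: d = -31.99 mm → contributes +2 204 606 mm⁴
  hole: d = 15.01 mm → contributes −18 191 mm⁴
Total I = 3 104 910 mm⁴.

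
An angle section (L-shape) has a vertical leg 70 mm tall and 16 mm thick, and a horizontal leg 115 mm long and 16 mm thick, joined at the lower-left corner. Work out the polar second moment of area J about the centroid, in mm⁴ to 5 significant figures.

J ≈ 4.4563 × 10⁶ mm⁴

Break the section into simple shapes (no overlaps), measuring from the bottom-left corner of the bounding box.
Vertical leg: 16 × 70, A = 1 120 mm², y = 35 mm, Ī = 457333.3 mm⁴.
Horizontal leg (remainder): 99 × 16, A = 1 584 mm², y = 8 mm, Ī = 33 792 mm⁴.
Centroid: ȳ = ΣA·y / ΣA = 19.18343 mm.
Transfer each piece to the centroidal x-axis using Ī + A·d² with d = y − 19.18343:
  vertical leg: d = 15.81657 mm → contributes +737516.8 mm⁴
  horizontal leg (remainder): d = -11.18343 mm → contributes +231901.5 mm⁴
Total I = 969418.4 mm⁴.
For the y-axis: x̄ = 41.68343 mm.
Repeating about the centroidal y-axis gives I_y = 3 486 838 mm⁴.
Polar second moment: J = I_x + I_y = 4 456 257 mm⁴.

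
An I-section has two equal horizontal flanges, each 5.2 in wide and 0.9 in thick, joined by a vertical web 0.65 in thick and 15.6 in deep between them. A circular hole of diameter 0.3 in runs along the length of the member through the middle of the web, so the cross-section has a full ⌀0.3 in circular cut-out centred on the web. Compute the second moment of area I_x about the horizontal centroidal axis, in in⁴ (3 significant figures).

Treat the section as a set of non-overlapping primitives; coordinates are from the bounding-box lower-left.
Bottom flange: 5.2 × 0.9, A = 4.68 in², y = 0.45 in, Ī = 0.3159 in⁴.
Web: 0.65 × 15.6, A = 10.14 in², y = 8.7 in, Ī = 205.64 in⁴.
Top flange: 5.2 × 0.9, A = 4.68 in², y = 16.95 in, Ī = 0.3159 in⁴.
Hole (subtracted): ⌀0.3, A = 0.070686 in², y = 8.7 in, Ī = 0.00039761 in⁴.
By symmetry the centroid is at mid-height, ȳ = 8.7 in.
Transfer each piece to the horizontal centroidal axis using Ī + A·d² with d = y − 8.7:
  bottom flange: d = -8.25 in → contributes +318.85 in⁴
  web: d = 0 in → contributes +205.64 in⁴
  top flange: d = 8.25 in → contributes +318.85 in⁴
  hole: d = 0 in → contributes −0.00039761 in⁴
Total I = 843.34 in⁴.

I_x ≈ 843 in⁴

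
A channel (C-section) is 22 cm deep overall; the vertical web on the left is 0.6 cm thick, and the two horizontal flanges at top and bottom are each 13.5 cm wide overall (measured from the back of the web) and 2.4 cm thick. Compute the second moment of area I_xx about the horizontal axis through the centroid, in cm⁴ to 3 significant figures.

I_xx ≈ 6510 cm⁴

Decompose the section into non-overlapping parts with the origin at the bottom-left of its bounding rectangle.
Web: 0.6 × 22, A = 13.2 cm², y = 11 cm, Ī = 532.4 cm⁴.
Top flange (beyond web): 12.9 × 2.4, A = 30.96 cm², y = 20.8 cm, Ī = 14.861 cm⁴.
Bottom flange (beyond web): 12.9 × 2.4, A = 30.96 cm², y = 1.2 cm, Ī = 14.861 cm⁴.
By symmetry the centroid is at mid-height, ȳ = 11 cm.
Transfer each piece to the horizontal axis through the centroid using Ī + A·d² with d = y − 11:
  web: d = 0 cm → contributes +532.4 cm⁴
  top flange (beyond web): d = 9.8 cm → contributes +2988.3 cm⁴
  bottom flange (beyond web): d = -9.8 cm → contributes +2988.3 cm⁴
Total I = 6508.9 cm⁴.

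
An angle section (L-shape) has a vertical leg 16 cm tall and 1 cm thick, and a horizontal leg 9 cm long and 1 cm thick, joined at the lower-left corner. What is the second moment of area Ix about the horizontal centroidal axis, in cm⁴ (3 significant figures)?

Ix ≈ 642 cm⁴

Split into non-overlapping primitives; take the origin at the lower-left of the bounding box.
Vertical leg: 1 × 16, A = 16 cm², y = 8 cm, Ī = 341.33 cm⁴.
Horizontal leg (remainder): 8 × 1, A = 8 cm², y = 0.5 cm, Ī = 0.66667 cm⁴.
Centroid: ȳ = ΣA·y / ΣA = 5.5 cm.
Transfer each piece to the horizontal centroidal axis using Ī + A·d² with d = y − 5.5:
  vertical leg: d = 2.5 cm → contributes +441.33 cm⁴
  horizontal leg (remainder): d = -5 cm → contributes +200.67 cm⁴
Total I = 642 cm⁴.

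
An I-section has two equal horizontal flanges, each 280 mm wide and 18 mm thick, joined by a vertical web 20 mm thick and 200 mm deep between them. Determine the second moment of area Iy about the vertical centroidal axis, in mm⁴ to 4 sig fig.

Iy ≈ 6.599 × 10⁷ mm⁴

Treat the section as a set of non-overlapping primitives; coordinates are from the bounding-box lower-left.
Bottom flange: 280 × 18, A = 5 040 mm², x = 140 mm, Ī = 32 928 000 mm⁴.
Web: 20 × 200, A = 4 000 mm², x = 140 mm, Ī = 133 333 mm⁴.
Top flange: 280 × 18, A = 5 040 mm², x = 140 mm, Ī = 32 928 000 mm⁴.
By symmetry the centroid is at mid-width, x̄ = 140 mm.
All pieces are centred on the vertical centroidal axis, so I = ΣĪ = 65 989 333 mm⁴.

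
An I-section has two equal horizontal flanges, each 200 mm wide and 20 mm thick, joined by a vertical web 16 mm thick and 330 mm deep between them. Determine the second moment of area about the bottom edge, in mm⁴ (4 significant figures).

Break the section into simple shapes (no overlaps), measuring from the bottom-left corner of the bounding box.
Bottom flange: 200 × 20, A = 4 000 mm², y = 10 mm, Ī = 133 333 mm⁴.
Web: 16 × 330, A = 5 280 mm², y = 185 mm, Ī = 47 916 000 mm⁴.
Top flange: 200 × 20, A = 4 000 mm², y = 360 mm, Ī = 133 333 mm⁴.
Transfer each piece to the bottom edge using Ī + A·d² with d = y − 0:
  bottom flange: d = 10 mm → contributes +533 333 mm⁴
  web: d = 185 mm → contributes +228 624 000 mm⁴
  top flange: d = 360 mm → contributes +518 533 333 mm⁴
Total I = 747 690 667 mm⁴.

I_base ≈ 7.477 × 10⁸ mm⁴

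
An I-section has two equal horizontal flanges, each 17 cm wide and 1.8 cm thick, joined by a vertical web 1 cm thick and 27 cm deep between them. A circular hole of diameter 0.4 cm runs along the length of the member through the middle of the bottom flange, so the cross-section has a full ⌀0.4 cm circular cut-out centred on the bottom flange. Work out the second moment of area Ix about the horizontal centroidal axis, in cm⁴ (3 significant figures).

Ix ≈ 1.43 × 10⁴ cm⁴

Split into non-overlapping primitives; take the origin at the lower-left of the bounding box.
Bottom flange: 17 × 1.8, A = 30.6 cm², y = 0.9 cm, Ī = 8.262 cm⁴.
Web: 1 × 27, A = 27 cm², y = 15.3 cm, Ī = 1640.3 cm⁴.
Top flange: 17 × 1.8, A = 30.6 cm², y = 29.7 cm, Ī = 8.262 cm⁴.
Hole (subtracted): ⌀0.4, A = 0.12566 cm², y = 0.9 cm, Ī = 0.0012566 cm⁴.
Centroid: ȳ = ΣA·y / ΣA = 15.321 cm.
Transfer each piece to the horizontal centroidal axis using Ī + A·d² with d = y − 15.321:
  bottom flange: d = -14.421 cm → contributes +6371.6 cm⁴
  web: d = -0.020546 cm → contributes +1640.3 cm⁴
  top flange: d = 14.379 cm → contributes +6335.4 cm⁴
  hole: d = -14.421 cm → contributes −26.133 cm⁴
Total I = 14 321 cm⁴.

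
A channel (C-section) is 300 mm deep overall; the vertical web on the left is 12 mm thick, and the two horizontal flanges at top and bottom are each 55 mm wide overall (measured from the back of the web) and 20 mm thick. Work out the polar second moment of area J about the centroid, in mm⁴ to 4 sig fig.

J ≈ 6.196 × 10⁷ mm⁴

Split into non-overlapping primitives; take the origin at the lower-left of the bounding box.
Web: 12 × 300, A = 3 600 mm², y = 150 mm, Ī = 27 000 000 mm⁴.
Top flange (beyond web): 43 × 20, A = 860 mm², y = 290 mm, Ī = 28666.7 mm⁴.
Bottom flange (beyond web): 43 × 20, A = 860 mm², y = 10 mm, Ī = 28666.7 mm⁴.
By symmetry the centroid is at mid-height, ȳ = 150 mm.
Transfer each piece to the centroidal x-axis using Ī + A·d² with d = y − 150:
  web: d = 0 mm → contributes +27 000 000 mm⁴
  top flange (beyond web): d = 140 mm → contributes +16 884 667 mm⁴
  bottom flange (beyond web): d = -140 mm → contributes +16 884 667 mm⁴
Total I = 60 769 333 mm⁴.
For the y-axis: x̄ = 14.891 mm.
Repeating about the centroidal y-axis gives I_y = 1 188 430 mm⁴.
Polar second moment: J = I_x + I_y = 61 957 763 mm⁴.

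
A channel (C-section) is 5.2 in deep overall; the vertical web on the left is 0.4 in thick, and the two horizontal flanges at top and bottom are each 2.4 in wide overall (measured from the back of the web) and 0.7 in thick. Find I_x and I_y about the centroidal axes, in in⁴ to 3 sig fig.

Break the section into simple shapes (no overlaps), measuring from the bottom-left corner of the bounding box.
Web: 0.4 × 5.2, A = 2.08 in², y = 2.6 in, Ī = 4.6869 in⁴.
Top flange (beyond web): 2 × 0.7, A = 1.4 in², y = 4.85 in, Ī = 0.057167 in⁴.
Bottom flange (beyond web): 2 × 0.7, A = 1.4 in², y = 0.35 in, Ī = 0.057167 in⁴.
By symmetry the centroid is at mid-height, ȳ = 2.6 in.
Transfer each piece to the centroidal x-axis using Ī + A·d² with d = y − 2.6:
  web: d = 0 in → contributes +4.6869 in⁴
  top flange (beyond web): d = 2.25 in → contributes +7.1447 in⁴
  bottom flange (beyond web): d = -2.25 in → contributes +7.1447 in⁴
Total I = 18.976 in⁴.
For the y-axis: x̄ = 0.88852 in.
Repeating about the centroidal y-axis gives I_y = 2.6796 in⁴.

I_x ≈ 19.0 in⁴, I_y ≈ 2.68 in⁴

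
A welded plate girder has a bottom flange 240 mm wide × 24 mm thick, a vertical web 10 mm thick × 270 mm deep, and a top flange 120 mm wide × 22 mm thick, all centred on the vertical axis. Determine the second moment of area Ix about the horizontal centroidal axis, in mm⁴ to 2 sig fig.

Ix ≈ 1.8 × 10⁸ mm⁴

Split into non-overlapping primitives; take the origin at the lower-left of the bounding box.
Bottom plate: 240 × 24, A = 5 760 mm², y = 12 mm, Ī = 276 480 mm⁴.
Web plate: 10 × 270, A = 2 700 mm², y = 159 mm, Ī = 16 402 500 mm⁴.
Top plate: 120 × 22, A = 2 640 mm², y = 305 mm, Ī = 106 480 mm⁴.
Centroid: ȳ = ΣA·y / ΣA = 117.4 mm.
Transfer each piece to the horizontal centroidal axis using Ī + A·d² with d = y − 117.4:
  bottom plate: d = -105.4 mm → contributes +64 317 759 mm⁴
  web plate: d = 41.56 mm → contributes +21 065 303 mm⁴
  top plate: d = 187.6 mm → contributes +92 975 178 mm⁴
Total I = 178 358 239 mm⁴.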